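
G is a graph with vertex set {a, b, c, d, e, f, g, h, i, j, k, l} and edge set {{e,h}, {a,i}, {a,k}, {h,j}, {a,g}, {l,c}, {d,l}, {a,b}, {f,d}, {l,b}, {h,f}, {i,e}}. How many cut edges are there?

4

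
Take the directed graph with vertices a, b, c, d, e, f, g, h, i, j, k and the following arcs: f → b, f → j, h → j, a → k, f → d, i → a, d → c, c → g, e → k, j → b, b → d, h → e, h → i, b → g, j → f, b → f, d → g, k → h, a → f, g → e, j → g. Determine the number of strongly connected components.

{a, b, c, d, e, f, g, h, i, j, k} are all mutually reachable — one SCC of size 11.
That gives 1 strongly connected component.

1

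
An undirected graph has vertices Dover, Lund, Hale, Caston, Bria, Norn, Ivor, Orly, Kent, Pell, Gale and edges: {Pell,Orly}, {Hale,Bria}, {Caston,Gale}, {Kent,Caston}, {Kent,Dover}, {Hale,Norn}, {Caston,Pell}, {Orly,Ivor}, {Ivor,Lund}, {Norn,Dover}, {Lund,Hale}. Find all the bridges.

Bria-Hale, Caston-Gale

The edges on the cycle Kent-Caston-Pell-Orly-Ivor-Lund-Hale-Norn-Dover-Kent are not bridges since each lies on that cycle.
But removing Bria - Hale disconnects Bria from Hale; removing Caston - Gale disconnects Caston from Gale — these are bridges.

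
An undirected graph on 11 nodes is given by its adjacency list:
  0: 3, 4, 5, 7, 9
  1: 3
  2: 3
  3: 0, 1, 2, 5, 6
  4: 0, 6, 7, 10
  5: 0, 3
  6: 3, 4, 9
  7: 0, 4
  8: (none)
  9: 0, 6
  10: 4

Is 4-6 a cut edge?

No

After removing 4-6, the path 4-0-3-6 still connects them, so the edge is not a bridge.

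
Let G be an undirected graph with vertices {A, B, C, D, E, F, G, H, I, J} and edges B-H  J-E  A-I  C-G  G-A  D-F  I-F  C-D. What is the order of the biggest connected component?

Starting from B we can reach B, H. That is one component of size 2.
Starting from E we can reach E, J. That is one component of size 2.
Starting from A we can reach A, C, D, F, G, I. That is one component of size 6.
The largest has 6 vertices.

6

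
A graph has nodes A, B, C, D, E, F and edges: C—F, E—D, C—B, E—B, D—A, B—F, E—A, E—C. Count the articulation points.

Removing E increases the component count from 1 to 2, so E is a cut vertex.
By contrast removing D leaves 1 component; it is not a cut vertex. No other vertex is a cut vertex either.

1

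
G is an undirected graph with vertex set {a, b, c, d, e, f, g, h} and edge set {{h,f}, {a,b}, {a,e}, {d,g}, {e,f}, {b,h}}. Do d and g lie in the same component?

Yes

From d we can reach d, g, which includes g.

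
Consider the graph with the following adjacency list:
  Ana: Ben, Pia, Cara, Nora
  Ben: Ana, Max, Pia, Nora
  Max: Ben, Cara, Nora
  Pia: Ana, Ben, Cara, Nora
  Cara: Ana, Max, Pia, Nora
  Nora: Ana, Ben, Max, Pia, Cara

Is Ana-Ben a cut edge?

After removing Ana-Ben, the path Ana-Nora-Ben still connects them, so the edge is not a bridge.

No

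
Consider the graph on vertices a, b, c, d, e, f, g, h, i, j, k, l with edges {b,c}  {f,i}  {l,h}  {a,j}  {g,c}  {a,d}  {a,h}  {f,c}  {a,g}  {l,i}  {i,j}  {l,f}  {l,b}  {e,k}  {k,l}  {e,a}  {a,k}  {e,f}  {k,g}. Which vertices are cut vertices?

a

Removing a increases the component count from 1 to 2, so a is a cut vertex.
By contrast removing f leaves 1 component; it is not a cut vertex. No other vertex is a cut vertex either.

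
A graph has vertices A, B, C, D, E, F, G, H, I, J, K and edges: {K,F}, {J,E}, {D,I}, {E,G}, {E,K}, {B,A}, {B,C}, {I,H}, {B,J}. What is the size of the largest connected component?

Starting from D we can reach D, H, I. That is one component of size 3.
Starting from A we can reach A, B, C, E, F, G, J, K. That is one component of size 8.
The largest has 8 vertices.

8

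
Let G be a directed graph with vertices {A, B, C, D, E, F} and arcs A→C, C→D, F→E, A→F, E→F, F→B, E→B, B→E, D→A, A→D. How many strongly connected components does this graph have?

{B, E, F} are all mutually reachable — one SCC of size 3.
{A, C, D} are all mutually reachable — one SCC of size 3.
That gives 2 strongly connected components.

2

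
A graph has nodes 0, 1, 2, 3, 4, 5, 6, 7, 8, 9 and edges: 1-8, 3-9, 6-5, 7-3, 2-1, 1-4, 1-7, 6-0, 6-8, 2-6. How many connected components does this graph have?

Starting from 0 we can reach 0, 1, 2, 3, 4, 5, 6, 7, 8, 9. That is one component of size 10.
Total: 1 component.

1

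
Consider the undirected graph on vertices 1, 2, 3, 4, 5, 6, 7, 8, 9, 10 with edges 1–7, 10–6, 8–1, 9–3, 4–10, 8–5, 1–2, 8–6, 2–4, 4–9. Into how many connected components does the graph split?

Starting from 1 we can reach 1, 2, 3, 4, 5, 6, 7, 8, 9, 10. That is one component of size 10.
Total: 1 component.

1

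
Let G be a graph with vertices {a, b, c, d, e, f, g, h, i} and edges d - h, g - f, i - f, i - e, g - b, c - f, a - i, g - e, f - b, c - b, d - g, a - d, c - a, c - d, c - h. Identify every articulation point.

none

Removing d, for instance, still leaves 1 component. No single vertex removal increases the component count — the graph has no articulation points.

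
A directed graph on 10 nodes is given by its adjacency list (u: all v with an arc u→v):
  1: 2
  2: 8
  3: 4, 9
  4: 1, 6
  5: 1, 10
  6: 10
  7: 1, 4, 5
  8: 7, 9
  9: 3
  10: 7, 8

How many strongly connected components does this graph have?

1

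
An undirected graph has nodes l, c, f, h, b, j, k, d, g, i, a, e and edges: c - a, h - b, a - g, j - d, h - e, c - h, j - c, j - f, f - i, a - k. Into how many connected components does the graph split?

l is isolated — a component by itself.
Starting from a we can reach a, b, c, d, e, f, g, h, i, j, k. That is one component of size 11.
Total: 2 components.

2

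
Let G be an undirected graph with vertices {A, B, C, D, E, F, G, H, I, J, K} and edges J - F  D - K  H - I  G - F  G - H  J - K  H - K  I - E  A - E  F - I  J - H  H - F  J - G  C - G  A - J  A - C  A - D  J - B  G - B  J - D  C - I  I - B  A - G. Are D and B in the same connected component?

Yes

From D we can reach A, B, C, D, E, F, G, H, I, J, K, which includes B.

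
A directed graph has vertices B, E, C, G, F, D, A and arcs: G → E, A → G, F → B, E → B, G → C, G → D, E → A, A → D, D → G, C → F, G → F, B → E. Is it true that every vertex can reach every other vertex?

From C we can reach every vertex (A, B, C, D, E, F, G), and every vertex can reach C (A, B, C, D, E, F, G). So the whole graph is one strongly connected component.

Yes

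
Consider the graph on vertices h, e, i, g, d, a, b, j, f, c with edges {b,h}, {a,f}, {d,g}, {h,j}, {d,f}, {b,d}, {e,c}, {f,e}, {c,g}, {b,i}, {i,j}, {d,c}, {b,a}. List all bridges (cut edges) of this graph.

The edges on the cycle b-h-j-i-b are not bridges since each lies on that cycle.
Every edge lies on some cycle, so there are no bridges.

none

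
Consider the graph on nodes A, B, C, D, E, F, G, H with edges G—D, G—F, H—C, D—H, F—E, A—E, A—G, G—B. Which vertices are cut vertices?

D, G, H

Removing D increases the component count from 1 to 2, so D is a cut vertex.
Removing G increases the component count from 1 to 3, so G is a cut vertex.
Removing H increases the component count from 1 to 2, so H is a cut vertex.
By contrast removing C leaves 1 component; it is not a cut vertex. No other vertex is a cut vertex either.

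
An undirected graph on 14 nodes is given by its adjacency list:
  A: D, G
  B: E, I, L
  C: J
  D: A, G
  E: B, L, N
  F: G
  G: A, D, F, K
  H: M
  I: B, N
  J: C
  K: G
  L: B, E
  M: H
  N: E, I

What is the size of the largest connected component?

5

Starting from C we can reach C, J. That is one component of size 2.
Starting from H we can reach H, M. That is one component of size 2.
Starting from B we can reach B, E, I, L, N. That is one component of size 5.
Starting from A we can reach A, D, F, G, K. That is one component of size 5.
The largest has 5 vertices.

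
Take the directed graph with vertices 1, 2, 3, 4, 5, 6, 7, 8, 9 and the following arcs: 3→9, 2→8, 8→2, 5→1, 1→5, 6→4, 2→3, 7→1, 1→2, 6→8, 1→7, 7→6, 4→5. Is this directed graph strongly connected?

There is no directed path from 3 to 2, so the graph is not strongly connected.

No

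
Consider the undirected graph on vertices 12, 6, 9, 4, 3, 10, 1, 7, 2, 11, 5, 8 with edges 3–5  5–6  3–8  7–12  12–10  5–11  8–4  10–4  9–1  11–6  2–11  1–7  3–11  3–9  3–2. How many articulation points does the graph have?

Removing 3 increases the component count from 1 to 2, so 3 is a cut vertex.
By contrast removing 12 leaves 1 component; it is not a cut vertex. No other vertex is a cut vertex either.

1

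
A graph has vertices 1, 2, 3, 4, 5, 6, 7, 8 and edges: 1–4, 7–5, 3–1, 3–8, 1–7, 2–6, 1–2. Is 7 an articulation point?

Yes

Deleting 7 raises the number of components from 1 to 2, so 7 is a cut vertex.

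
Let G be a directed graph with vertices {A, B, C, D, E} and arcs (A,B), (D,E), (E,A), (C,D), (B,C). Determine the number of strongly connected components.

1

{A, B, C, D, E} are all mutually reachable — one SCC of size 5.
That gives 1 strongly connected component.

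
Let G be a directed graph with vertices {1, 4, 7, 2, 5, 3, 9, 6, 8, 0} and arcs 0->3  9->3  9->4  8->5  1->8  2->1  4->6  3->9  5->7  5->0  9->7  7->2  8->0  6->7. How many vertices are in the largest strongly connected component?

10

{0, 1, 2, 3, 4, 5, 6, 7, 8, 9} are all mutually reachable — one SCC of size 10.
The largest has 10 vertices.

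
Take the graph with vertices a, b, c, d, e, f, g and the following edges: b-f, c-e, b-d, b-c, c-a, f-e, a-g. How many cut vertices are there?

Removing a increases the component count from 1 to 2, so a is a cut vertex.
Removing b increases the component count from 1 to 2, so b is a cut vertex.
Removing c increases the component count from 1 to 2, so c is a cut vertex.
By contrast removing g leaves 1 component; it is not a cut vertex. No other vertex is a cut vertex either.

3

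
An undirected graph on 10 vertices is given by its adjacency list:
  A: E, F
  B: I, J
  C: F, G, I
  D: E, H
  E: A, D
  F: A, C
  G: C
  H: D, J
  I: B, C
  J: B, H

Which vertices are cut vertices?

C

Removing C increases the component count from 1 to 2, so C is a cut vertex.
By contrast removing B leaves 1 component; it is not a cut vertex. No other vertex is a cut vertex either.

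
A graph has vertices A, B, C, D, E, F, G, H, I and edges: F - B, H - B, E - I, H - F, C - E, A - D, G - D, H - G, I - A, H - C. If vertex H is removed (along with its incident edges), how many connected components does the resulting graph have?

With H gone, the remaining components are: {B, F}; {A, C, D, E, G, I}.
That is 2 components.

2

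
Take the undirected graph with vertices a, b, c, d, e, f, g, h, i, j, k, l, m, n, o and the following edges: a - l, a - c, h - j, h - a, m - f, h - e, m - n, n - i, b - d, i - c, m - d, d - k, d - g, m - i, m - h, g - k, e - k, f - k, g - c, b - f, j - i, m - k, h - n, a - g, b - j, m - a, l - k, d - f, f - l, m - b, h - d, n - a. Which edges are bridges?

The edges on the cycle m-h-e-k-d-b-m are not bridges since each lies on that cycle.
Every edge lies on some cycle, so there are no bridges.

none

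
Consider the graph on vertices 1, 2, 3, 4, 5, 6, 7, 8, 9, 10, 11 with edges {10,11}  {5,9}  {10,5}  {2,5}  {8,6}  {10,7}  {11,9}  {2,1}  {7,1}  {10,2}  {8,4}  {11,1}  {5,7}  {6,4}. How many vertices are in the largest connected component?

7

3 is isolated — a component by itself.
Starting from 4 we can reach 4, 6, 8. That is one component of size 3.
Starting from 1 we can reach 1, 2, 5, 7, 9, 10, 11. That is one component of size 7.
The largest has 7 vertices.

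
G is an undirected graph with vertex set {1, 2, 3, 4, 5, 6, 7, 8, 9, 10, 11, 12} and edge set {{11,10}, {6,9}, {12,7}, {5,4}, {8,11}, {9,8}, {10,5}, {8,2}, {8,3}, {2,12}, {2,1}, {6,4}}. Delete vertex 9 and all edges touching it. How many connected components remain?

1

With 9 gone, the remaining components are: {1, 2, 3, 4, 5, 6, 7, 8, 10, 11, 12}.
That is 1 component.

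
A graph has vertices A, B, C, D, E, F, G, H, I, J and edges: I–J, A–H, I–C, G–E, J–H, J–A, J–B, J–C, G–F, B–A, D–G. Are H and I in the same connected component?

Yes

From H we can reach A, B, C, H, I, J, which includes I.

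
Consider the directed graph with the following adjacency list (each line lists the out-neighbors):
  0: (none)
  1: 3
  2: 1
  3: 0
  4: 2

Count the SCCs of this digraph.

5

{1} is an SCC by itself.
{4} is an SCC by itself.
{0} is an SCC by itself.
{3} is an SCC by itself.
{2} is an SCC by itself.
That gives 5 strongly connected components.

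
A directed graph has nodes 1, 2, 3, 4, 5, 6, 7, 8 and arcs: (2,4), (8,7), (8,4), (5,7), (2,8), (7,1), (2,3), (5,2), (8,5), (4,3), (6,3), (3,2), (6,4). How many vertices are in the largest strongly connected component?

5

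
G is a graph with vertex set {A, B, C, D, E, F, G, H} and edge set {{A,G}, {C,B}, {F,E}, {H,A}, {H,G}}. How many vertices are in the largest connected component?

3

D is isolated — a component by itself.
Starting from B we can reach B, C. That is one component of size 2.
Starting from E we can reach E, F. That is one component of size 2.
Starting from A we can reach A, G, H. That is one component of size 3.
The largest has 3 vertices.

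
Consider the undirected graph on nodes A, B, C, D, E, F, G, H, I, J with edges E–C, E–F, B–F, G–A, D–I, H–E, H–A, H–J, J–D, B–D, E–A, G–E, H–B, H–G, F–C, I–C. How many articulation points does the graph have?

0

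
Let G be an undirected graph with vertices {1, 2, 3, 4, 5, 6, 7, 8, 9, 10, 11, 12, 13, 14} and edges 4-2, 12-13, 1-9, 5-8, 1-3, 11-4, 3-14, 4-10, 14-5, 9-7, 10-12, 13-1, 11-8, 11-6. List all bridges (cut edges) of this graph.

1-9, 11-6, 2-4, 7-9

The edges on the cycle 11-4-10-12-13-1-3-14-5-8-11 are not bridges since each lies on that cycle.
But removing 4-2 disconnects 4 from 2; removing 9-7 disconnects 9 from 7; removing 9-1 disconnects 9 from 1; removing 11-6 disconnects 11 from 6 — these are bridges.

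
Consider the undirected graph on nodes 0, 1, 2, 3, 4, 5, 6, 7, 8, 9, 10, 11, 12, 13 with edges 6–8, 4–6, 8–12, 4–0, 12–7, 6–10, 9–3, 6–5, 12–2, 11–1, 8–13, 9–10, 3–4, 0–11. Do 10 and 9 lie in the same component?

From 10 we can reach 0, 1, 2, 3, 4, 5, 6, 7, 8, 9, 10, 11, 12, 13, which includes 9.

Yes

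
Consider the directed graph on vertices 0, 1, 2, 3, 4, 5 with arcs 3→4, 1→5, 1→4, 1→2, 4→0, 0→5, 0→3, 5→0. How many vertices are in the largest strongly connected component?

{0, 3, 4, 5} are all mutually reachable — one SCC of size 4.
{2} is an SCC by itself.
{1} is an SCC by itself.
The largest has 4 vertices.

4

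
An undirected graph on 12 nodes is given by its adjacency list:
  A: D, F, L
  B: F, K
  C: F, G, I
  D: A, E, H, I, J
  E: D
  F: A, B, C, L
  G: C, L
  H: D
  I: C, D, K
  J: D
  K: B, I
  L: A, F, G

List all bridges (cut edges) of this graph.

D-E, D-H, D-J

The edges on the cycle L-F-B-K-I-C-G-L are not bridges since each lies on that cycle.
But removing H-D disconnects H from D; removing J-D disconnects J from D; removing E-D disconnects E from D — these are bridges.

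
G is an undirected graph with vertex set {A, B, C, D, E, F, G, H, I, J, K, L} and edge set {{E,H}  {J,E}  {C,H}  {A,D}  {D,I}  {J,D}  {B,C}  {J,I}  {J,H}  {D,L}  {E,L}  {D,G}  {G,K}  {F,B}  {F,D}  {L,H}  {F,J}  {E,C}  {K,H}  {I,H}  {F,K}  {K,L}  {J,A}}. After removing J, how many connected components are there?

With J gone, the remaining components are: {A, B, C, D, E, F, G, H, I, K, L}.
That is 1 component.

1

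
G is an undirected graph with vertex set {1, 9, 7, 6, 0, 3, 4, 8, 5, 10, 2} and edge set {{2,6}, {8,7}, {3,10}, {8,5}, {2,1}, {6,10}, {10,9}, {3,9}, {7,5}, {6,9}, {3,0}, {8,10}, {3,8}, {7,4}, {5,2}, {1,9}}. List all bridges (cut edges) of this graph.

The edges on the cycle 8-7-5-8 are not bridges since each lies on that cycle.
But removing 4—7 disconnects 4 from 7; removing 3—0 disconnects 3 from 0 — these are bridges.

0-3, 4-7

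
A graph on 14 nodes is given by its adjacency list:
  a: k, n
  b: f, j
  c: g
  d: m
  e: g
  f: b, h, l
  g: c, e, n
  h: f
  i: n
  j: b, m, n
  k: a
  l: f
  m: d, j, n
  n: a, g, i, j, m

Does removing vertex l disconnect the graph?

No

Deleting l leaves 1 component (was 1), so l is not a cut vertex.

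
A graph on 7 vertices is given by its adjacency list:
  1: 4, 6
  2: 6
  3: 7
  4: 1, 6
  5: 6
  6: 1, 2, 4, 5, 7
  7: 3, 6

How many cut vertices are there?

2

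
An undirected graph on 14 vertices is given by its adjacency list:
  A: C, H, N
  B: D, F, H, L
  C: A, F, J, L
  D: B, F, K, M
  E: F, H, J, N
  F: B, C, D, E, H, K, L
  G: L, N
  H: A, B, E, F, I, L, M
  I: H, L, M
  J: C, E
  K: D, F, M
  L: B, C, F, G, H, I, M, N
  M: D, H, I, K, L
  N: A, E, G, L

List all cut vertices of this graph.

Removing C, for instance, still leaves 1 component. No single vertex removal increases the component count — the graph has no articulation points.

none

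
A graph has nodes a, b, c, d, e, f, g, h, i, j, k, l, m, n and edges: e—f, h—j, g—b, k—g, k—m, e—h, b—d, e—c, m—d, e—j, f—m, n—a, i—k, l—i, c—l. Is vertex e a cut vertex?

Yes

Deleting e raises the number of components from 2 to 3, so e is a cut vertex.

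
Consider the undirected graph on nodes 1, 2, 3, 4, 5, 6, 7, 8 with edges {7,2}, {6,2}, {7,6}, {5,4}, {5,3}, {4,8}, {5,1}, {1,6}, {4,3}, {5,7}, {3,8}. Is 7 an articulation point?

No

Deleting 7 leaves 1 component (was 1) (its neighbors 2, 5, 6 remain connected to each other), so 7 is not a cut vertex.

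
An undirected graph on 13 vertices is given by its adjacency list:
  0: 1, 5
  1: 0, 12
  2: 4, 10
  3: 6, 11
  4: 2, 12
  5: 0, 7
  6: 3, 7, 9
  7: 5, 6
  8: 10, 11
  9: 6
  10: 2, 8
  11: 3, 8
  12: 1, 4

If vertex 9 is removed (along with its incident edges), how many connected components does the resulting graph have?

1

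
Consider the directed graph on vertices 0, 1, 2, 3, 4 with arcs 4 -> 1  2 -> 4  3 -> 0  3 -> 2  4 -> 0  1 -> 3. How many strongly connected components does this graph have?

{1, 2, 3, 4} are all mutually reachable — one SCC of size 4.
{0} is an SCC by itself.
That gives 2 strongly connected components.

2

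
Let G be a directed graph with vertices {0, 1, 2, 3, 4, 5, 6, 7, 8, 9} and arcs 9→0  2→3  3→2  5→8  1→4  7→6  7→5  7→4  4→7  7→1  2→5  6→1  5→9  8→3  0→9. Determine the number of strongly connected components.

3

{1, 4, 6, 7} are all mutually reachable — one SCC of size 4.
{2, 3, 5, 8} are all mutually reachable — one SCC of size 4.
{0, 9} are all mutually reachable — one SCC of size 2.
That gives 3 strongly connected components.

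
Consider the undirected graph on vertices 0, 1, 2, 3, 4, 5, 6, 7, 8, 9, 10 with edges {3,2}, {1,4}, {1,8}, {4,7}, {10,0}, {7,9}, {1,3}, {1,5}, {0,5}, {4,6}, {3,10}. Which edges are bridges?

1-4, 1-8, 2-3, 4-6, 4-7, 7-9

The edges on the cycle 1-3-10-0-5-1 are not bridges since each lies on that cycle.
But removing 9 - 7 disconnects 9 from 7; removing 1 - 8 disconnects 1 from 8; removing 6 - 4 disconnects 6 from 4; removing 7 - 4 disconnects 7 from 4 — these are bridges.
In total 6 edges are bridges.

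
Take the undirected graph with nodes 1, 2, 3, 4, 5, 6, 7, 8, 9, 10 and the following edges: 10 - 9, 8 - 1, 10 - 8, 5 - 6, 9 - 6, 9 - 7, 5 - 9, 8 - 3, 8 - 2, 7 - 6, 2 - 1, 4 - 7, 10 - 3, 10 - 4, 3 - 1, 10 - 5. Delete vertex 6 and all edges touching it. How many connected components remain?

1

With 6 gone, the remaining components are: {1, 2, 3, 4, 5, 7, 8, 9, 10}.
That is 1 component.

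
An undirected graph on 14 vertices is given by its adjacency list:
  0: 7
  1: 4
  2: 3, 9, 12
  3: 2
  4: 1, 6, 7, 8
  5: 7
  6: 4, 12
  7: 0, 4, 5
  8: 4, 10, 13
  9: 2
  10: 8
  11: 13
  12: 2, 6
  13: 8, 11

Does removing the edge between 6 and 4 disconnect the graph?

Yes

Removing 6-4 leaves no path between 6 and 4: the component count goes from 1 to 2. So it is a bridge.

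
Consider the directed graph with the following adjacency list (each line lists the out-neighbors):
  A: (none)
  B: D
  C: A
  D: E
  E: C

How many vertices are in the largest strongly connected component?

{B} is an SCC by itself.
{A} is an SCC by itself.
{C} is an SCC by itself.
{D} is an SCC by itself.
{E} is an SCC by itself.
The largest has 1 vertex.

1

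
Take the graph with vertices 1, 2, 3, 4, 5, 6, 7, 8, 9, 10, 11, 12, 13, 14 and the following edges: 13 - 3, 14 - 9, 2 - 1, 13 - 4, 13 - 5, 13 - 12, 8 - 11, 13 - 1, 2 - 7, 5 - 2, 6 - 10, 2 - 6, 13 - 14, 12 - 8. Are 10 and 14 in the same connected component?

From 10 we can reach 1, 2, 3, 4, 5, 6, 7, 8, 9, 10, 11, 12, 13, 14, which includes 14.

Yes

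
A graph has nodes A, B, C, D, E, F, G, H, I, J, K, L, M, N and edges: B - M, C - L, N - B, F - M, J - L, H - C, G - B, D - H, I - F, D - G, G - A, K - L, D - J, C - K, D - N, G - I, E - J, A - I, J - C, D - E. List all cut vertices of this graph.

D

Removing D increases the component count from 1 to 2, so D is a cut vertex.
By contrast removing B leaves 1 component; it is not a cut vertex. No other vertex is a cut vertex either.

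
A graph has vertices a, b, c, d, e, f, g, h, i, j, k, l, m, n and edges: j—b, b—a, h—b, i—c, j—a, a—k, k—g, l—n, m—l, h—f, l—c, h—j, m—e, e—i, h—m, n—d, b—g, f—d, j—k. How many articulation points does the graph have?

1

Removing h increases the component count from 1 to 2, so h is a cut vertex.
By contrast removing l leaves 1 component; it is not a cut vertex. No other vertex is a cut vertex either.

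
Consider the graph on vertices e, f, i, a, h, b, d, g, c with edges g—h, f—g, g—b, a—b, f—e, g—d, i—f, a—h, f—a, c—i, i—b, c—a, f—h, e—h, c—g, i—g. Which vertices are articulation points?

g

Removing g increases the component count from 1 to 2, so g is a cut vertex.
By contrast removing a leaves 1 component; it is not a cut vertex. No other vertex is a cut vertex either.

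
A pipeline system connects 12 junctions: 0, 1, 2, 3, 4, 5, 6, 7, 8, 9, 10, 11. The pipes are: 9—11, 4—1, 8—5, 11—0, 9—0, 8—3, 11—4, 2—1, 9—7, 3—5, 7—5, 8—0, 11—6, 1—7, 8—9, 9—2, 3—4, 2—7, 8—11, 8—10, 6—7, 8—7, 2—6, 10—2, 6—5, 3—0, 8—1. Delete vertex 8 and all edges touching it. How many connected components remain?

1

With 8 gone, the remaining components are: {0, 1, 2, 3, 4, 5, 6, 7, 9, 10, 11}.
That is 1 component.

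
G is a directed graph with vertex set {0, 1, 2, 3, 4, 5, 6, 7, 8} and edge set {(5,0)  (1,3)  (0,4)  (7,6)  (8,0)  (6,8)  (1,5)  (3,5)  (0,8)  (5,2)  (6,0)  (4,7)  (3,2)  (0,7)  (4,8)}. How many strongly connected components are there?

5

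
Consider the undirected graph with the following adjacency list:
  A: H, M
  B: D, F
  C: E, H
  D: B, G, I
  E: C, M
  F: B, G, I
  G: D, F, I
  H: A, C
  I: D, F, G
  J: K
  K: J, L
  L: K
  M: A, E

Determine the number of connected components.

3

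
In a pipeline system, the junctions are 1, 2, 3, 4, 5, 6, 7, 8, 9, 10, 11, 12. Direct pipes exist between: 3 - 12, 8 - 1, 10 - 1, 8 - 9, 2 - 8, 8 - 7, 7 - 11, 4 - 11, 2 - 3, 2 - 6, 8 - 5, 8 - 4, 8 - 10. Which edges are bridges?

The edges on the cycle 8-10-1-8 are not bridges since each lies on that cycle.
But removing 6 - 2 disconnects 6 from 2; removing 8 - 9 disconnects 8 from 9; removing 12 - 3 disconnects 12 from 3; removing 8 - 5 disconnects 8 from 5 — these are bridges.
In total 6 edges are bridges.

12-3, 2-3, 2-6, 2-8, 5-8, 8-9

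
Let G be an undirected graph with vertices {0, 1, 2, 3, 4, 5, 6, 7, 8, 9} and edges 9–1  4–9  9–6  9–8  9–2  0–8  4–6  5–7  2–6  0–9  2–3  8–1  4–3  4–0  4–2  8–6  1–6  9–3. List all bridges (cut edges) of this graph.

5-7

The edges on the cycle 0-9-1-8-0 are not bridges since each lies on that cycle.
But removing 5–7 disconnects 5 from 7 — this is a bridge.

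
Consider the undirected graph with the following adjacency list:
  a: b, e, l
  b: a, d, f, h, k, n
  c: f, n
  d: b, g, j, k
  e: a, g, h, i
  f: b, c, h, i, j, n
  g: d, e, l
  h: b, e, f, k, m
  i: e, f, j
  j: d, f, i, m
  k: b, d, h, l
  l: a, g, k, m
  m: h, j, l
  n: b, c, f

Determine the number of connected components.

1

Starting from a we can reach a, b, c, d, e, f, g, h, i, j, k, l, m, n. That is one component of size 14.
Total: 1 component.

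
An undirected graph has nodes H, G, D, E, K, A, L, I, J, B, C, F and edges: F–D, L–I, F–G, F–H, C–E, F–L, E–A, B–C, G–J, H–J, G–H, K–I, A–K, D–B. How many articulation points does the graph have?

Removing F increases the component count from 1 to 2, so F is a cut vertex.
By contrast removing L leaves 1 component; it is not a cut vertex. No other vertex is a cut vertex either.

1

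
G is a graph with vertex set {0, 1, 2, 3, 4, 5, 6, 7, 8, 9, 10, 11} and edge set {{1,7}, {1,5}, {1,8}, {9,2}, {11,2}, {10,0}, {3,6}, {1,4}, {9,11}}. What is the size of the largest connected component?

5

Starting from 3 we can reach 3, 6. That is one component of size 2.
Starting from 0 we can reach 0, 10. That is one component of size 2.
Starting from 2 we can reach 2, 9, 11. That is one component of size 3.
Starting from 1 we can reach 1, 4, 5, 7, 8. That is one component of size 5.
The largest has 5 vertices.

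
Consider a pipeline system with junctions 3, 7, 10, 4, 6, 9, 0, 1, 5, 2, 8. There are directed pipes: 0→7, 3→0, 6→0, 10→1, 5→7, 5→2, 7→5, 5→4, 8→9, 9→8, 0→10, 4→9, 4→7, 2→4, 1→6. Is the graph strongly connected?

No

There is no directed path from 9 to 3, so the graph is not strongly connected.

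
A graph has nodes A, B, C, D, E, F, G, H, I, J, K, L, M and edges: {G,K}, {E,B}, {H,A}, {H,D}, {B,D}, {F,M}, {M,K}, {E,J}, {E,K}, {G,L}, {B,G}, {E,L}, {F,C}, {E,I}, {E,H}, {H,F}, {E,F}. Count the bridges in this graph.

4

The edges on the cycle E-B-D-H-E are not bridges since each lies on that cycle.
But removing E—I disconnects E from I; removing E—J disconnects E from J; removing A—H disconnects A from H; removing F—C disconnects F from C — these are bridges.
That makes 4 bridges.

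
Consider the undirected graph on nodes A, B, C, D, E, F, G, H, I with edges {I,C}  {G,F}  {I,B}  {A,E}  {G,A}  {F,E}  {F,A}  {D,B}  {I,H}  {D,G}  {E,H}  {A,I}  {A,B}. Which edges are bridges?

C-I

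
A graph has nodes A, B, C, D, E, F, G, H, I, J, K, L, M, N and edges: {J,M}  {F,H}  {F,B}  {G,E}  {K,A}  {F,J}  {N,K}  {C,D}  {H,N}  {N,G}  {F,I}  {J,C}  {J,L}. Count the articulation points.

Removing C increases the component count from 1 to 2, so C is a cut vertex.
Removing F increases the component count from 1 to 4, so F is a cut vertex.
Removing G increases the component count from 1 to 2, so G is a cut vertex.
Likewise H, J, K, N are cut vertices.
By contrast removing M leaves 1 component; it is not a cut vertex. No other vertex is a cut vertex either.

7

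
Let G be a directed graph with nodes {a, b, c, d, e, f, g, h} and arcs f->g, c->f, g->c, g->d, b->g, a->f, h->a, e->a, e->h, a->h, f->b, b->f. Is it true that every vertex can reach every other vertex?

No

There is no directed path from d to g, so the graph is not strongly connected.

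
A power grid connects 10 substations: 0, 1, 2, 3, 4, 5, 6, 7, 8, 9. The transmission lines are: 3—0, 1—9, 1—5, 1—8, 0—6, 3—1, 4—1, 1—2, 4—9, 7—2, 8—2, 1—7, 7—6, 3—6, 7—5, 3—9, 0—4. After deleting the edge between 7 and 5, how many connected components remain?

1

7 and 5 are still connected via 7-1-5, so the component count stays at 1.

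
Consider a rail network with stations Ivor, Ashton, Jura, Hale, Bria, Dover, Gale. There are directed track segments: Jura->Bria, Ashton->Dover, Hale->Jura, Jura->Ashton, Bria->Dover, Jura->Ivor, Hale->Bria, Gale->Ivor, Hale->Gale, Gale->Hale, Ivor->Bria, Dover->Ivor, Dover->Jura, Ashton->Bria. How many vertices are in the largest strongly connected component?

{Bria, Ivor, Jura, Dover, Ashton} are all mutually reachable — one SCC of size 5.
{Gale, Hale} are all mutually reachable — one SCC of size 2.
The largest has 5 vertices.

5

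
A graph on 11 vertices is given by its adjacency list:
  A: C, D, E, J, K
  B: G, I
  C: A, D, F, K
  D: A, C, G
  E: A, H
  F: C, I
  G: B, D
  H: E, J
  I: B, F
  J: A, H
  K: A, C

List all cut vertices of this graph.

Removing A increases the component count from 1 to 2, so A is a cut vertex.
By contrast removing D leaves 1 component; it is not a cut vertex. No other vertex is a cut vertex either.

A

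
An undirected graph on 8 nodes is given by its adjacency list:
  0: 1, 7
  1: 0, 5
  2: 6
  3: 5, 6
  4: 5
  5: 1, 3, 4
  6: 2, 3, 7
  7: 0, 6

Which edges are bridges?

The edges on the cycle 7-6-3-5-1-0-7 are not bridges since each lies on that cycle.
But removing 5-4 disconnects 5 from 4; removing 6-2 disconnects 6 from 2 — these are bridges.

2-6, 4-5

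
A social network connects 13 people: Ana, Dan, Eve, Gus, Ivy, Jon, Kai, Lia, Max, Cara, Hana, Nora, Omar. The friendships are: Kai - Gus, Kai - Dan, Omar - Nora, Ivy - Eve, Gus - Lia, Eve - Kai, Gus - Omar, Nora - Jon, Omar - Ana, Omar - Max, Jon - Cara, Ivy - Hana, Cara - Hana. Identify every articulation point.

Gus, Kai, Omar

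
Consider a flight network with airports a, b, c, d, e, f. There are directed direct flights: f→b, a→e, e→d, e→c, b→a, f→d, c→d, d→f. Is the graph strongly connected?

Yes

From c we can reach every vertex (a, b, c, d, e, f), and every vertex can reach c (a, b, c, d, e, f). So the whole graph is one strongly connected component.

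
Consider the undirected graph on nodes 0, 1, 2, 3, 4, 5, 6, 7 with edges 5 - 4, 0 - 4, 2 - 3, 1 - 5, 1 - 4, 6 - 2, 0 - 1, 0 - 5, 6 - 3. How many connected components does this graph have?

3

7 is isolated — a component by itself.
Starting from 2 we can reach 2, 3, 6. That is one component of size 3.
Starting from 0 we can reach 0, 1, 4, 5. That is one component of size 4.
Total: 3 components.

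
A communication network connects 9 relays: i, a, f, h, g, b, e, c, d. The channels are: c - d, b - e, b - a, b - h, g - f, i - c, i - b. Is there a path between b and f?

No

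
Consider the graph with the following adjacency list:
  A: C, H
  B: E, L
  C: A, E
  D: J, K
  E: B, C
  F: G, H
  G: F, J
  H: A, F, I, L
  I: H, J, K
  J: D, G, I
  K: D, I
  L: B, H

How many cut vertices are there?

Removing H increases the component count from 1 to 2, so H is a cut vertex.
By contrast removing A leaves 1 component; it is not a cut vertex. No other vertex is a cut vertex either.

1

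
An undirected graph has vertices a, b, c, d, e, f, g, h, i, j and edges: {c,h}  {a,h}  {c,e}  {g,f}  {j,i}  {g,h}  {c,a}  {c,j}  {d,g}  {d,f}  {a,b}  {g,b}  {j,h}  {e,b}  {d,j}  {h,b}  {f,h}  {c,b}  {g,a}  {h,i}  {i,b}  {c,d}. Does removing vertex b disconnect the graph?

Deleting b leaves 1 component (was 1) (its neighbors a, c, e, g, h, i remain connected to each other), so b is not a cut vertex.

No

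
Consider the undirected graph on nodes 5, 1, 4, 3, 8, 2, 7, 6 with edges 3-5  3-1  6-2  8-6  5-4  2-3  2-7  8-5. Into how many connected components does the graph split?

1

Starting from 1 we can reach 1, 2, 3, 4, 5, 6, 7, 8. That is one component of size 8.
Total: 1 component.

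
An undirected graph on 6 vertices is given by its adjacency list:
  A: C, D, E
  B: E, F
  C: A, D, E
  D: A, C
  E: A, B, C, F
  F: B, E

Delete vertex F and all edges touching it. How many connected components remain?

1

With F gone, the remaining components are: {A, B, C, D, E}.
That is 1 component.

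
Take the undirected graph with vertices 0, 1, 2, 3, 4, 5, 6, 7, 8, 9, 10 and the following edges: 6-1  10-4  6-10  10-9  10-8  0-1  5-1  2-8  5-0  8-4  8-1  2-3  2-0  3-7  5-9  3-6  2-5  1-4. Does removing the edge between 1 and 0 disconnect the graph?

No

After removing 1-0, the path 1-5-0 still connects them, so the edge is not a bridge.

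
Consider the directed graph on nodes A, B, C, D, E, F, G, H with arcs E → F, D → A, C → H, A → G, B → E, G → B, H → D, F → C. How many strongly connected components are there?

1

{A, B, C, D, E, F, G, H} are all mutually reachable — one SCC of size 8.
That gives 1 strongly connected component.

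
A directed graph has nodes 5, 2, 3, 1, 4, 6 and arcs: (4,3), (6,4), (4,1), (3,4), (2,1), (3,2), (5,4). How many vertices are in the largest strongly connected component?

{3, 4} are all mutually reachable — one SCC of size 2.
{5} is an SCC by itself.
{1} is an SCC by itself.
{2} is an SCC by itself.
{6} is an SCC by itself.
The largest has 2 vertices.

2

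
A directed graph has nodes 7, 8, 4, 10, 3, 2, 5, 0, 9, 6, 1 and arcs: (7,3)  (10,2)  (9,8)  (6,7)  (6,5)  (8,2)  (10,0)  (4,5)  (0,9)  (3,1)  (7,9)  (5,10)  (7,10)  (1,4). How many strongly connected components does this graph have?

{8} is an SCC by itself.
{2} is an SCC by itself.
{6} is an SCC by itself.
{7} is an SCC by itself.
{10} is an SCC by itself.
(and 6 more singleton SCCs)
That gives 11 strongly connected components.

11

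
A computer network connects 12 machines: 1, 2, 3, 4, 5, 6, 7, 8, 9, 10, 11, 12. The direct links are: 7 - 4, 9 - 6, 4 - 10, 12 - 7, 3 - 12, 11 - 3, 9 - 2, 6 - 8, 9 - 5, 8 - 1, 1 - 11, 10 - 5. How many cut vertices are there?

1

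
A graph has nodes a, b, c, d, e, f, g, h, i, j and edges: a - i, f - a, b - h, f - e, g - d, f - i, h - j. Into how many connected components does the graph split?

4

c is isolated — a component by itself.
Starting from d we can reach d, g. That is one component of size 2.
Starting from b we can reach b, h, j. That is one component of size 3.
Starting from a we can reach a, e, f, i. That is one component of size 4.
Total: 4 components.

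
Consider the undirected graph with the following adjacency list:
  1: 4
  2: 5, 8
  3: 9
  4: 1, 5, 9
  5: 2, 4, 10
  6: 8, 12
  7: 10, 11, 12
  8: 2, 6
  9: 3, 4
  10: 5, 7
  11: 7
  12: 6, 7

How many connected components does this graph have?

Starting from 1 we can reach 1, 2, 3, 4, 5, 6, 7, 8, 9, 10, 11, 12. That is one component of size 12.
Total: 1 component.

1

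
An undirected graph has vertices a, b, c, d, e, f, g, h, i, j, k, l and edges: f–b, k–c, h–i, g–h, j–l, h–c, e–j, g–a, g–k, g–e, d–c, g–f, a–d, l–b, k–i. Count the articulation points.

Removing g increases the component count from 1 to 2, so g is a cut vertex.
By contrast removing j leaves 1 component; it is not a cut vertex. No other vertex is a cut vertex either.

1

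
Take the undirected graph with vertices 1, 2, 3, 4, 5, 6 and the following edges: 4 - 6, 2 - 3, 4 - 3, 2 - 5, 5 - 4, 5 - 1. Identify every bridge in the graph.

The edges on the cycle 2-5-4-3-2 are not bridges since each lies on that cycle.
But removing 5 - 1 disconnects 5 from 1; removing 4 - 6 disconnects 4 from 6 — these are bridges.

1-5, 4-6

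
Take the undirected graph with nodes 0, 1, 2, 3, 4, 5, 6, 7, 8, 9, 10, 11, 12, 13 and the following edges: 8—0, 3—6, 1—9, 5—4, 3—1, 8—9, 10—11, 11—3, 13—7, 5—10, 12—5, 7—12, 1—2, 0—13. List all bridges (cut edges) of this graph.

The edges on the cycle 8-0-13-7-12-5-10-11-3-1-9-8 are not bridges since each lies on that cycle.
But removing 1—2 disconnects 1 from 2; removing 3—6 disconnects 3 from 6; removing 4—5 disconnects 4 from 5 — these are bridges.

1-2, 3-6, 4-5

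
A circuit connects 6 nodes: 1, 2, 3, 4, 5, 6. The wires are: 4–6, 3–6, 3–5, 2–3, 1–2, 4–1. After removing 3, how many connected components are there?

With 3 gone, the remaining components are: {5}; {1, 2, 4, 6}.
That is 2 components.

2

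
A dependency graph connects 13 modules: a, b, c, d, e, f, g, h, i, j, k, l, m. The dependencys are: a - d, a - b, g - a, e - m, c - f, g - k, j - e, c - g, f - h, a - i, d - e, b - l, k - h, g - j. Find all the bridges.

a-b, a-i, b-l, e-m

The edges on the cycle g-a-d-e-j-g are not bridges since each lies on that cycle.
But removing l - b disconnects l from b; removing i - a disconnects i from a; removing b - a disconnects b from a; removing m - e disconnects m from e — these are bridges.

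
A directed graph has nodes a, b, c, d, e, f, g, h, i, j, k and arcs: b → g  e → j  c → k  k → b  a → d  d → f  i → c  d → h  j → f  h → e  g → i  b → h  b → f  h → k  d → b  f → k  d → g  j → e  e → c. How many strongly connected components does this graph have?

{b, c, e, f, g, h, i, j, k} are all mutually reachable — one SCC of size 9.
{d} is an SCC by itself.
{a} is an SCC by itself.
That gives 3 strongly connected components.

3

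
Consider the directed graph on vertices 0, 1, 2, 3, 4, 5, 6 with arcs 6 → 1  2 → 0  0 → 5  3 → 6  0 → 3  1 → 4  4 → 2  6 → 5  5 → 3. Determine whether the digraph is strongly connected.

From 5 we can reach every vertex (0, 1, 2, 3, 4, 5, 6), and every vertex can reach 5 (0, 1, 2, 3, 4, 5, 6). So the whole graph is one strongly connected component.

Yes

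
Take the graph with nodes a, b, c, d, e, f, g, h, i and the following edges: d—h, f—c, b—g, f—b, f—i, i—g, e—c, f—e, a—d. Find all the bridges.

The edges on the cycle f-e-c-f are not bridges since each lies on that cycle.
But removing a—d disconnects a from d; removing h—d disconnects h from d — these are bridges.

a-d, d-h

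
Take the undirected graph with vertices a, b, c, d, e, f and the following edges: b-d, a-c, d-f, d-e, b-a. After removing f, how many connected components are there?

1

With f gone, the remaining components are: {a, b, c, d, e}.
That is 1 component.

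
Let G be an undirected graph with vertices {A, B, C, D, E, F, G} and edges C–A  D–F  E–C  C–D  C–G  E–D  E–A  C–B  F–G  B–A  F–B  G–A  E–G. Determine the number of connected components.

1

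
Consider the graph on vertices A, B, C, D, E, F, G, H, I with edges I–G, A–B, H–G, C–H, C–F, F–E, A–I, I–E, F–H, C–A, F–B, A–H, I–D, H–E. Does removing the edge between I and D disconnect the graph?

Yes

Removing I–D leaves no path between I and D: the component count goes from 1 to 2. So it is a bridge.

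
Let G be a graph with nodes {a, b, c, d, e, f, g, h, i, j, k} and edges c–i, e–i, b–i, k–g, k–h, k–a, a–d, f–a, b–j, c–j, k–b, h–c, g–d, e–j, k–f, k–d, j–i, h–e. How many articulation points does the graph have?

1

Removing k increases the component count from 1 to 2, so k is a cut vertex.
By contrast removing h leaves 1 component; it is not a cut vertex. No other vertex is a cut vertex either.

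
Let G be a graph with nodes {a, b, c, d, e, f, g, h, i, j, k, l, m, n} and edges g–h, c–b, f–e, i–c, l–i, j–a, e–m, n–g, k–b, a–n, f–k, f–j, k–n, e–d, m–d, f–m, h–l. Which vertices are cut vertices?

Removing f increases the component count from 1 to 2, so f is a cut vertex.
By contrast removing d leaves 1 component; it is not a cut vertex. No other vertex is a cut vertex either.

f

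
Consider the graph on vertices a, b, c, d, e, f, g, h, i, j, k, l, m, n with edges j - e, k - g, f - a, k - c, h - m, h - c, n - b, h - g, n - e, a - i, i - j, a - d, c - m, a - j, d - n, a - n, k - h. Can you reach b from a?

From a we can reach a, b, d, e, f, i, j, n, which includes b.

Yes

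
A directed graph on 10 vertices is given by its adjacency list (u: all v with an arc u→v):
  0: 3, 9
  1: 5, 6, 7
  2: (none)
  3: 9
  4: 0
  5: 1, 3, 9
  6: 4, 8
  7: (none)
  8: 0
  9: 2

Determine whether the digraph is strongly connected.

No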